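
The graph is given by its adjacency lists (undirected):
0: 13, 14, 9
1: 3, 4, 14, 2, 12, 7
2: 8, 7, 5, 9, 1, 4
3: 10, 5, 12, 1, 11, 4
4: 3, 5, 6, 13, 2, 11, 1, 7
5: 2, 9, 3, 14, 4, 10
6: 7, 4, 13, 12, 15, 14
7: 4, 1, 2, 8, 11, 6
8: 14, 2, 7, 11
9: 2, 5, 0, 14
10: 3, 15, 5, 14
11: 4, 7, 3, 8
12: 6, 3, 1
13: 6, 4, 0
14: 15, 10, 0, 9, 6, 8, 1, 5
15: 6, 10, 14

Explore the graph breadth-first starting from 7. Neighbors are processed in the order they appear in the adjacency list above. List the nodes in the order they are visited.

7, 4, 1, 2, 8, 11, 6, 3, 5, 13, 14, 12, 9, 15, 10, 0

Visit 7; enqueue 4, 1, 2, 8, 11, 6 → queue [4, 1, 2, 8, 11, 6]
Visit 4; enqueue 3, 5, 13 → queue [1, 2, 8, 11, 6, 3, 5, 13]
Visit 1; enqueue 14, 12 → queue [2, 8, 11, 6, 3, 5, 13, 14, 12]
Visit 2; enqueue 9 → queue [8, 11, 6, 3, 5, 13, 14, 12, 9]
Visit 8 → queue [11, 6, 3, 5, 13, 14, 12, 9]
Visit 11 → queue [6, 3, 5, 13, 14, 12, 9]
Visit 6; enqueue 15 → queue [3, 5, 13, 14, 12, 9, 15]
Visit 3; enqueue 10 → queue [5, 13, 14, 12, 9, 15, 10]
Visit 5 → queue [13, 14, 12, 9, 15, 10]
Visit 13; enqueue 0 → queue [14, 12, 9, 15, 10, 0]
Visit 14 → queue [12, 9, 15, 10, 0]
Visit 12 → queue [9, 15, 10, 0]
Visit 9 → queue [15, 10, 0]
Visit 15 → queue [10, 0]
Visit 10 → queue [0]
Visit 0 → queue []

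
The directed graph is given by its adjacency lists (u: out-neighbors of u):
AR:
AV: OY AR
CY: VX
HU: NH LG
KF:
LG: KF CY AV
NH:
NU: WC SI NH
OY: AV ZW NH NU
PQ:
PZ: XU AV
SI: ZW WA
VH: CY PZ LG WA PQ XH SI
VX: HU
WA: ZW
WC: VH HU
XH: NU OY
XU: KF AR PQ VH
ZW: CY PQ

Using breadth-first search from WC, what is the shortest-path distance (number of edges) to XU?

3

Level 0: WC
Level 1: HU, VH
Level 2: CY, LG, NH, PQ, PZ, SI, WA, XH
Level 3: AV, KF, NU, OY, VX, XU, ZW
Level 4: AR
XU first appears at level 3.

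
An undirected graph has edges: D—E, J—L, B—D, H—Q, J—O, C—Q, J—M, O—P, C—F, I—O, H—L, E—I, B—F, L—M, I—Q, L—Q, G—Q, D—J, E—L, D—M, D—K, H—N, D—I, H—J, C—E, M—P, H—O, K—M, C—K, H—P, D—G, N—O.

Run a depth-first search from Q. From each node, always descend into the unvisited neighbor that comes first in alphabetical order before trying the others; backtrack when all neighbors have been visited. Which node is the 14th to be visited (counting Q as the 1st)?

K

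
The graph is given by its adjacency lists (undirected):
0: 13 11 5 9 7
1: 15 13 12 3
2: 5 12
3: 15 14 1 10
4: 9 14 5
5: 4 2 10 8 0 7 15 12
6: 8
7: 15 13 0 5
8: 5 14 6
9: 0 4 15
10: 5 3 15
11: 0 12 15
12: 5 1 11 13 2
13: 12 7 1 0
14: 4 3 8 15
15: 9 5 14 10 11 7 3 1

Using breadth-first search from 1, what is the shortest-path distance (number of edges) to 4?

Level 0: 1
Level 1: 3, 12, 13, 15
Level 2: 0, 2, 5, 7, 9, 10, 11, 14
Level 3: 4, 8
Level 4: 6
4 first appears at level 3.

3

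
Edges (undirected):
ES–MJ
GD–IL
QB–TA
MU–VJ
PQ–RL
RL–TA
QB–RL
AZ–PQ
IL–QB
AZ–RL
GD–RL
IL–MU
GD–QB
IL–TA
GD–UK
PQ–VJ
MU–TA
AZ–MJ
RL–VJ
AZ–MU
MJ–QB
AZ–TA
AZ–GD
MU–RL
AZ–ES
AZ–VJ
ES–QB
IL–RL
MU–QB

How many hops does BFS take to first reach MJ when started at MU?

2

Level 0: MU
Level 1: AZ, IL, QB, RL, TA, VJ
Level 2: ES, GD, MJ, PQ
Level 3: UK
MJ first appears at level 2.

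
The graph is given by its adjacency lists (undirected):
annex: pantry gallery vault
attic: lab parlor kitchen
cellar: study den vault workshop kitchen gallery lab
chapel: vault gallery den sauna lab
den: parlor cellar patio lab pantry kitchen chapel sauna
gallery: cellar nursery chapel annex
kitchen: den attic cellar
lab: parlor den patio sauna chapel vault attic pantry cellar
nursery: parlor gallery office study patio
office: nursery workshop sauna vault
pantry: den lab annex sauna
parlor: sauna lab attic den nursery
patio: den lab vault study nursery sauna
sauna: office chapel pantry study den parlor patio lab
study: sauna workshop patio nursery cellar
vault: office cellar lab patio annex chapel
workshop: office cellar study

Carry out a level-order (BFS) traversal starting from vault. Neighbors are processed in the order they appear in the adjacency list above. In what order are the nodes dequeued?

vault office cellar lab patio annex chapel nursery workshop sauna study den kitchen gallery parlor attic pantry

Visit vault; enqueue office, cellar, lab, patio, annex, chapel → queue [office, cellar, lab, patio, annex, chapel]
Visit office; enqueue nursery, workshop, sauna → queue [cellar, lab, patio, annex, chapel, nursery, workshop, sauna]
Visit cellar; enqueue study, den, kitchen, gallery → queue [lab, patio, annex, chapel, nursery, workshop, sauna, study, den, kitchen, gallery]
Visit lab; enqueue parlor, attic, pantry → queue [patio, annex, chapel, nursery, workshop, sauna, study, den, kitchen, gallery, parlor, attic, pantry]
Visit patio → queue [annex, chapel, nursery, workshop, sauna, study, den, kitchen, gallery, parlor, attic, pantry]
Visit annex → queue [chapel, nursery, workshop, sauna, study, den, kitchen, gallery, parlor, attic, pantry]
Visit chapel → queue [nursery, workshop, sauna, study, den, kitchen, gallery, parlor, attic, pantry]
Visit nursery → queue [workshop, sauna, study, den, kitchen, gallery, parlor, attic, pantry]
Visit workshop → queue [sauna, study, den, kitchen, gallery, parlor, attic, pantry]
Visit sauna → queue [study, den, kitchen, gallery, parlor, attic, pantry]
Visit study → queue [den, kitchen, gallery, parlor, attic, pantry]
Visit den → queue [kitchen, gallery, parlor, attic, pantry]
Visit kitchen → queue [gallery, parlor, attic, pantry]
Visit gallery → queue [parlor, attic, pantry]
Visit parlor → queue [attic, pantry]
Visit attic → queue [pantry]
Visit pantry → queue []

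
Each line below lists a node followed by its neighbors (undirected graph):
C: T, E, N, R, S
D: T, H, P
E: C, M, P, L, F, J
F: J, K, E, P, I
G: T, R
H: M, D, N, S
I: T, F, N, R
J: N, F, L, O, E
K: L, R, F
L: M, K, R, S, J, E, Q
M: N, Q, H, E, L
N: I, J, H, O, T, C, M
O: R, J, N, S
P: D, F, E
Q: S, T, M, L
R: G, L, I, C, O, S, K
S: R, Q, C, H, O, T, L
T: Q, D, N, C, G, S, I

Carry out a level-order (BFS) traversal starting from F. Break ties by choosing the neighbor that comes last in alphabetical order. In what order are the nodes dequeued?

Visit F; enqueue P, K, J, I, E → queue [P, K, J, I, E]
Visit P; enqueue D → queue [K, J, I, E, D]
Visit K; enqueue R, L → queue [J, I, E, D, R, L]
Visit J; enqueue O, N → queue [I, E, D, R, L, O, N]
Visit I; enqueue T → queue [E, D, R, L, O, N, T]
Visit E; enqueue M, C → queue [D, R, L, O, N, T, M, C]
Visit D; enqueue H → queue [R, L, O, N, T, M, C, H]
Visit R; enqueue S, G → queue [L, O, N, T, M, C, H, S, G]
Visit L; enqueue Q → queue [O, N, T, M, C, H, S, G, Q]
Visit O → queue [N, T, M, C, H, S, G, Q]
Visit N → queue [T, M, C, H, S, G, Q]
Visit T → queue [M, C, H, S, G, Q]
Visit M → queue [C, H, S, G, Q]
Visit C → queue [H, S, G, Q]
Visit H → queue [S, G, Q]
Visit S → queue [G, Q]
Visit G → queue [Q]
Visit Q → queue []

F, P, K, J, I, E, D, R, L, O, N, T, M, C, H, S, G, Q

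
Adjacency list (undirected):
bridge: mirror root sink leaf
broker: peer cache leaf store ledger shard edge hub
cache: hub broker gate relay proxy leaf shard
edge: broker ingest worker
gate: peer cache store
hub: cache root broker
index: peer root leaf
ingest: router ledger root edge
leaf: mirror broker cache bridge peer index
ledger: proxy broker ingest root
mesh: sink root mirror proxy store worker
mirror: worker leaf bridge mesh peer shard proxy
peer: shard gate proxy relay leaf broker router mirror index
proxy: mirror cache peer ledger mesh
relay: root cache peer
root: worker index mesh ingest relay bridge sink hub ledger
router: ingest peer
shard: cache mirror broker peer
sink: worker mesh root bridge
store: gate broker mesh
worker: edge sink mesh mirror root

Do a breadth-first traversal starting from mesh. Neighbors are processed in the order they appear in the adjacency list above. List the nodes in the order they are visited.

mesh sink root mirror proxy store worker bridge index ingest relay hub ledger leaf peer shard cache gate broker edge router

Visit mesh; enqueue sink, root, mirror, proxy, store, worker → queue [sink, root, mirror, proxy, store, worker]
Visit sink; enqueue bridge → queue [root, mirror, proxy, store, worker, bridge]
Visit root; enqueue index, ingest, relay, hub, ledger → queue [mirror, proxy, store, worker, bridge, index, ingest, relay, hub, ledger]
Visit mirror; enqueue leaf, peer, shard → queue [proxy, store, worker, bridge, index, ingest, relay, hub, ledger, leaf, peer, shard]
Visit proxy; enqueue cache → queue [store, worker, bridge, index, ingest, relay, hub, ledger, leaf, peer, shard, cache]
Visit store; enqueue gate, broker → queue [worker, bridge, index, ingest, relay, hub, ledger, leaf, peer, shard, cache, gate, broker]
Visit worker; enqueue edge → queue [bridge, index, ingest, relay, hub, ledger, leaf, peer, shard, cache, gate, broker, edge]
Visit bridge → queue [index, ingest, relay, hub, ledger, leaf, peer, shard, cache, gate, broker, edge]
Visit index → queue [ingest, relay, hub, ledger, leaf, peer, shard, cache, gate, broker, edge]
Visit ingest; enqueue router → queue [relay, hub, ledger, leaf, peer, shard, cache, gate, broker, edge, router]
Visit relay → queue [hub, ledger, leaf, peer, shard, cache, gate, broker, edge, router]
Visit hub → queue [ledger, leaf, peer, shard, cache, gate, broker, edge, router]
Visit ledger → queue [leaf, peer, shard, cache, gate, broker, edge, router]
Visit leaf → queue [peer, shard, cache, gate, broker, edge, router]
Visit peer → queue [shard, cache, gate, broker, edge, router]
Visit shard → queue [cache, gate, broker, edge, router]
Visit cache → queue [gate, broker, edge, router]
Visit gate → queue [broker, edge, router]
Visit broker → queue [edge, router]
Visit edge → queue [router]
Visit router → queue []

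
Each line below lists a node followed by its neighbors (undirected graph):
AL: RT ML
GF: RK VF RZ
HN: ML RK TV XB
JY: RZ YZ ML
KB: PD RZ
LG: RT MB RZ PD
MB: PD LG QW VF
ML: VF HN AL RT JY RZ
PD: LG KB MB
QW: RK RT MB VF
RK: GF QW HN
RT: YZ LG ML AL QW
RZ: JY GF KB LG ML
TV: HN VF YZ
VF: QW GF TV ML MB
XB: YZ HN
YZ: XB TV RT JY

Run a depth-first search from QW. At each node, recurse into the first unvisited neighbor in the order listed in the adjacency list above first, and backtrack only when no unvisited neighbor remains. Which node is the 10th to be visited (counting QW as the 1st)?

YZ

Visit QW
QW → RK
RK → GF
GF → VF
VF → TV
TV → HN
HN → ML
ML → AL
AL → RT
RT → YZ
YZ → XB
YZ → JY
JY → RZ
RZ → KB
KB → PD
PD → LG
LG → MB

Visit order: QW, RK, GF, VF, TV, HN, ML, AL, RT, YZ, XB, JY, RZ, KB, PD, LG, MB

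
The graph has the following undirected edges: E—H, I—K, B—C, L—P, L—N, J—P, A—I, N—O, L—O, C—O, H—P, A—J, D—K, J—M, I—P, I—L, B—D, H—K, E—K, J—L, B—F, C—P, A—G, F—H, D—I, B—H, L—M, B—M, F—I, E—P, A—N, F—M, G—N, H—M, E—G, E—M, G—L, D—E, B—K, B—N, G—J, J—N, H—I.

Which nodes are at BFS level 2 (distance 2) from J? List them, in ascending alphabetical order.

Level 0: J
Level 1: A, G, L, M, N, P
Level 2: B, C, E, F, H, I, O
Level 3: D, K

B, C, E, F, H, I, O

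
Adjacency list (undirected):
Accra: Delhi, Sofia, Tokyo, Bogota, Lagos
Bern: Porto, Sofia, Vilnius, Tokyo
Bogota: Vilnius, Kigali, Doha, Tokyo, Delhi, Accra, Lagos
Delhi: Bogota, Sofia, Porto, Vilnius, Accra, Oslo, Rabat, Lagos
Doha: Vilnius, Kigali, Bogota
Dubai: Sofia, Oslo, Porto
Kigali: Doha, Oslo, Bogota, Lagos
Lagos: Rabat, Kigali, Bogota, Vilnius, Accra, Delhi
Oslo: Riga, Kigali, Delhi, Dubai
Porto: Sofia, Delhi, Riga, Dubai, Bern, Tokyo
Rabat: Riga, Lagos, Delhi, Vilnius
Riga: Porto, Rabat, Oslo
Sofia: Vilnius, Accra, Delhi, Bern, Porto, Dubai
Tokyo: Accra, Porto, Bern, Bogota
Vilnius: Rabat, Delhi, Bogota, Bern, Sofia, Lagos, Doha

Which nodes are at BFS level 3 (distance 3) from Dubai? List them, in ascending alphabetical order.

Level 0: Dubai
Level 1: Oslo, Porto, Sofia
Level 2: Accra, Bern, Delhi, Kigali, Riga, Tokyo, Vilnius
Level 3: Bogota, Doha, Lagos, Rabat

Bogota, Doha, Lagos, Rabat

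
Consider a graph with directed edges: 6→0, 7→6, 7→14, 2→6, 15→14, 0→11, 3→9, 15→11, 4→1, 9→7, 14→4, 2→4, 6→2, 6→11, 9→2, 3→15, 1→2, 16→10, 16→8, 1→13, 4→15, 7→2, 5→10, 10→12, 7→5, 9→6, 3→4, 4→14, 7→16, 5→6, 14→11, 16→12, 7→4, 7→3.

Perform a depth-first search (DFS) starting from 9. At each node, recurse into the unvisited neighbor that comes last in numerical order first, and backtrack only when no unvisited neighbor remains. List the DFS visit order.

Visit 9
9 → 7
7 → 16
16 → 12
16 → 10
16 → 8
7 → 14
14 → 11
14 → 4
4 → 15
4 → 1
1 → 13
1 → 2
2 → 6
6 → 0
7 → 5
7 → 3

9 7 16 12 10 8 14 11 4 15 1 13 2 6 0 5 3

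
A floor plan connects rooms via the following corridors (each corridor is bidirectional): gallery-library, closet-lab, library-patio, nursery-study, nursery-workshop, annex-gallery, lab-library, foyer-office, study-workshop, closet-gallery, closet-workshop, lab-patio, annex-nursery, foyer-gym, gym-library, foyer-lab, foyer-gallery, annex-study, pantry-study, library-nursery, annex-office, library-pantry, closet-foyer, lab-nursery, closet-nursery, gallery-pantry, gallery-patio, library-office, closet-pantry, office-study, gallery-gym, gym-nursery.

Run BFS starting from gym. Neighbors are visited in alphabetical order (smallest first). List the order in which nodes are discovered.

Visit gym; enqueue foyer, gallery, library, nursery → queue [foyer, gallery, library, nursery]
Visit foyer; enqueue closet, lab, office → queue [gallery, library, nursery, closet, lab, office]
Visit gallery; enqueue annex, pantry, patio → queue [library, nursery, closet, lab, office, annex, pantry, patio]
Visit library → queue [nursery, closet, lab, office, annex, pantry, patio]
Visit nursery; enqueue study, workshop → queue [closet, lab, office, annex, pantry, patio, study, workshop]
Visit closet → queue [lab, office, annex, pantry, patio, study, workshop]
Visit lab → queue [office, annex, pantry, patio, study, workshop]
Visit office → queue [annex, pantry, patio, study, workshop]
Visit annex → queue [pantry, patio, study, workshop]
Visit pantry → queue [patio, study, workshop]
Visit patio → queue [study, workshop]
Visit study → queue [workshop]
Visit workshop → queue []

gym foyer gallery library nursery closet lab office annex pantry patio study workshop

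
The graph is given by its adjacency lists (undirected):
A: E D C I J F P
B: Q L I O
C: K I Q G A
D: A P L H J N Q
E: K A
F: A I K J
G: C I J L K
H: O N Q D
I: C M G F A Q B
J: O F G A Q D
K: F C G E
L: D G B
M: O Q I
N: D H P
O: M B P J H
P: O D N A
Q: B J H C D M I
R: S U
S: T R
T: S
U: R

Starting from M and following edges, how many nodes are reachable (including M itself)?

BFS from M visits: M, I, O, Q, A, B, C, F, G, H, J, P, D, E, L, K, N
Reachable nodes: 17 of 21 total.

17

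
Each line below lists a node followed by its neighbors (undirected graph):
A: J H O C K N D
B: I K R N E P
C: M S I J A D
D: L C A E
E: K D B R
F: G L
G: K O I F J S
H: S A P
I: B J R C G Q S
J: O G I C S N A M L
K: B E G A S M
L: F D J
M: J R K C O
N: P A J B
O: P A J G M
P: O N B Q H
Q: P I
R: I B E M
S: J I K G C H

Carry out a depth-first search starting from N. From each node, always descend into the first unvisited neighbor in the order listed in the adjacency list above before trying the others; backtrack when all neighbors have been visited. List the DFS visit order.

N, P, O, A, J, G, K, B, I, R, E, D, L, F, C, M, S, H, Q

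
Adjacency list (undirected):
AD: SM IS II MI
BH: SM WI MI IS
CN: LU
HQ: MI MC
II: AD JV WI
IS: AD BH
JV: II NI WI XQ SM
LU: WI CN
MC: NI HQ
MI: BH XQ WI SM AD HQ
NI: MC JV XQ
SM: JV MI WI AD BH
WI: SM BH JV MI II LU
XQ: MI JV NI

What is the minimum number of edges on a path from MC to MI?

2

Level 0: MC
Level 1: HQ, NI
Level 2: JV, MI, XQ
Level 3: AD, BH, II, SM, WI
Level 4: IS, LU
Level 5: CN
MI first appears at level 2.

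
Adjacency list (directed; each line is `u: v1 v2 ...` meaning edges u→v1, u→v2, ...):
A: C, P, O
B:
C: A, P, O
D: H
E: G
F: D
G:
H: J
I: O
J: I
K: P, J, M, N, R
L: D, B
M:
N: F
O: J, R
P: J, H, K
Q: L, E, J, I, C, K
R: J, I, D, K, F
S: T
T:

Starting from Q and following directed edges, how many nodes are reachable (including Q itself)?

18

BFS from Q visits: Q, C, E, I, J, K, L, A, O, P, G, M, N, R, B, D, H, F
Reachable nodes: 18 of 20 total.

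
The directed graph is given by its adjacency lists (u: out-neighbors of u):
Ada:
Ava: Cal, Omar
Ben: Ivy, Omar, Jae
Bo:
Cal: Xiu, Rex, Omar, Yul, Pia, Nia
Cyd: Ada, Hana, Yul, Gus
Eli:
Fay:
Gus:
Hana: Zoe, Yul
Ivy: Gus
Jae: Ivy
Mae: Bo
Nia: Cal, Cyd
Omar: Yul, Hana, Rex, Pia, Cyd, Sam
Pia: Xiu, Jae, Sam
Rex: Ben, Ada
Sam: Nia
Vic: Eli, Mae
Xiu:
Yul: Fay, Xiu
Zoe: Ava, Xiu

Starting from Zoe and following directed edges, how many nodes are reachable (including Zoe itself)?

BFS from Zoe visits: Zoe, Ava, Xiu, Cal, Omar, Rex, Yul, Pia, Nia, Hana, Cyd, Sam, Ben, Ada, Fay, Jae, Gus, Ivy
Reachable nodes: 18 of 22 total.

18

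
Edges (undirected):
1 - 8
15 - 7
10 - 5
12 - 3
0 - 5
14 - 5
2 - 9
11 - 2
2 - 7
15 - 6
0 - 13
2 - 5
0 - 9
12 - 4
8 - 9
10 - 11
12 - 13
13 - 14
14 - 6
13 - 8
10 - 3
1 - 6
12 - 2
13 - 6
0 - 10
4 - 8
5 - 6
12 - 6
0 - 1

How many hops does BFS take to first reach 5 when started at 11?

Level 0: 11
Level 1: 2, 10
Level 2: 0, 3, 5, 7, 9, 12
Level 3: 1, 4, 6, 8, 13, 14, 15
5 first appears at level 2.

2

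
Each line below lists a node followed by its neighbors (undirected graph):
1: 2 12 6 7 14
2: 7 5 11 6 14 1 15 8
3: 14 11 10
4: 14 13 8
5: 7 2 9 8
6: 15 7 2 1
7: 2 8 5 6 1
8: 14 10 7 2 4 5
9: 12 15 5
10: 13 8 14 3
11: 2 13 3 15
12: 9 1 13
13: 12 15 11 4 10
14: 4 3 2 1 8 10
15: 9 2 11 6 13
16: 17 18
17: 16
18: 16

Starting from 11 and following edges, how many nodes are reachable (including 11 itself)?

15

BFS from 11 visits: 11, 2, 13, 3, 15, 7, 5, 6, 14, 1, 8, 12, 4, 10, 9
Reachable nodes: 15 of 18 total.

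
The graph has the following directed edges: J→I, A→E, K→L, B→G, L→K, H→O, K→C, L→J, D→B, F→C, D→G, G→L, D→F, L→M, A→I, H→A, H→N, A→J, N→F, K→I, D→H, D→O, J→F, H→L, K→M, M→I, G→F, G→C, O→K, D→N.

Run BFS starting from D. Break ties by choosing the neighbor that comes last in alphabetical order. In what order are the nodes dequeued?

Visit D; enqueue O, N, H, G, F, B → queue [O, N, H, G, F, B]
Visit O; enqueue K → queue [N, H, G, F, B, K]
Visit N → queue [H, G, F, B, K]
Visit H; enqueue L, A → queue [G, F, B, K, L, A]
Visit G; enqueue C → queue [F, B, K, L, A, C]
Visit F → queue [B, K, L, A, C]
Visit B → queue [K, L, A, C]
Visit K; enqueue M, I → queue [L, A, C, M, I]
Visit L; enqueue J → queue [A, C, M, I, J]
Visit A; enqueue E → queue [C, M, I, J, E]
Visit C → queue [M, I, J, E]
Visit M → queue [I, J, E]
Visit I → queue [J, E]
Visit J → queue [E]
Visit E → queue []

D O N H G F B K L A C M I J E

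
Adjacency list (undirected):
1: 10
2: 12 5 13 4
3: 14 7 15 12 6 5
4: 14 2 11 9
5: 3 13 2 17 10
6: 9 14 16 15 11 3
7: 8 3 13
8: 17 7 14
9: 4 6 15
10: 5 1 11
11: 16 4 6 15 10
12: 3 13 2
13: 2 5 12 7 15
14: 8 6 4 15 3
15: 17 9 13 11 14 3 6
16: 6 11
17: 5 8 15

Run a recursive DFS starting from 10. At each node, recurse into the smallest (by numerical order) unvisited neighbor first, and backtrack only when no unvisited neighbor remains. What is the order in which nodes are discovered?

Visit 10
10 → 1
10 → 5
5 → 2
2 → 4
4 → 9
9 → 6
6 → 3
3 → 7
7 → 8
8 → 14
14 → 15
15 → 11
11 → 16
15 → 13
13 → 12
15 → 17

10, 1, 5, 2, 4, 9, 6, 3, 7, 8, 14, 15, 11, 16, 13, 12, 17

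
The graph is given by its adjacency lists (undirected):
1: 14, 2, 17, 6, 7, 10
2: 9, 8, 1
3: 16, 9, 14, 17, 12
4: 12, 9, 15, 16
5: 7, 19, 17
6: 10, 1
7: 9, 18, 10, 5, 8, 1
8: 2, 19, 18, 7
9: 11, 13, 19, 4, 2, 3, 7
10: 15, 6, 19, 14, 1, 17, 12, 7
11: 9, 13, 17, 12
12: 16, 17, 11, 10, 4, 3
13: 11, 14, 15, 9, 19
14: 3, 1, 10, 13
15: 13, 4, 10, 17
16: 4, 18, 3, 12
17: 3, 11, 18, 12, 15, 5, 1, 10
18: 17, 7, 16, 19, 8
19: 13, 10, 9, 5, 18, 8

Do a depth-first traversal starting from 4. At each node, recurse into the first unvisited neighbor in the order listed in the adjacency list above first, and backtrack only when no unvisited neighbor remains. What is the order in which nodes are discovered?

4, 12, 16, 18, 17, 3, 9, 11, 13, 14, 1, 2, 8, 19, 10, 15, 6, 7, 5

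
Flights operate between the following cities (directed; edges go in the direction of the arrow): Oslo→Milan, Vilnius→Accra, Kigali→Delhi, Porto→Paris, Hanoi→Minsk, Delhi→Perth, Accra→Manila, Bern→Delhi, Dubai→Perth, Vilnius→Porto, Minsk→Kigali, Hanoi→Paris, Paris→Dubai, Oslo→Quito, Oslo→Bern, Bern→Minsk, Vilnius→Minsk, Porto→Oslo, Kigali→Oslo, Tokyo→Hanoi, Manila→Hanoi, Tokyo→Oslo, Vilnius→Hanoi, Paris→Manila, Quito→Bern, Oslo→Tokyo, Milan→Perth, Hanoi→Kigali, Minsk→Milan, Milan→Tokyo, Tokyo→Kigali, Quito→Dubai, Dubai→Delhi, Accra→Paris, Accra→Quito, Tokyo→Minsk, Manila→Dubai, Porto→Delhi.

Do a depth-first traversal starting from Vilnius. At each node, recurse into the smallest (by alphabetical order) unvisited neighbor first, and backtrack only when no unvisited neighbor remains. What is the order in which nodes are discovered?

Vilnius, Accra, Manila, Dubai, Delhi, Perth, Hanoi, Kigali, Oslo, Bern, Minsk, Milan, Tokyo, Quito, Paris, Porto

Visit Vilnius
Vilnius → Accra
Accra → Manila
Manila → Dubai
Dubai → Delhi
Delhi → Perth
Manila → Hanoi
Hanoi → Kigali
Kigali → Oslo
Oslo → Bern
Bern → Minsk
Minsk → Milan
Milan → Tokyo
Oslo → Quito
Hanoi → Paris
Vilnius → Porto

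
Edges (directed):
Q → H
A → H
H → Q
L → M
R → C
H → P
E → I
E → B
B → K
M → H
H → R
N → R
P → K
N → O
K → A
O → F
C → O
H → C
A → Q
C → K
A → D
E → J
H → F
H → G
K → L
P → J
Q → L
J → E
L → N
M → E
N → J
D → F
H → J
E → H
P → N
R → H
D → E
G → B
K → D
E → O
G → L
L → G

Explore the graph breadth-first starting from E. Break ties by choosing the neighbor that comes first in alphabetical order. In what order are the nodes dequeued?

E B H I J O K C F G P Q R A D L N M

Visit E; enqueue B, H, I, J, O → queue [B, H, I, J, O]
Visit B; enqueue K → queue [H, I, J, O, K]
Visit H; enqueue C, F, G, P, Q, R → queue [I, J, O, K, C, F, G, P, Q, R]
Visit I → queue [J, O, K, C, F, G, P, Q, R]
Visit J → queue [O, K, C, F, G, P, Q, R]
Visit O → queue [K, C, F, G, P, Q, R]
Visit K; enqueue A, D, L → queue [C, F, G, P, Q, R, A, D, L]
Visit C → queue [F, G, P, Q, R, A, D, L]
Visit F → queue [G, P, Q, R, A, D, L]
Visit G → queue [P, Q, R, A, D, L]
Visit P; enqueue N → queue [Q, R, A, D, L, N]
Visit Q → queue [R, A, D, L, N]
Visit R → queue [A, D, L, N]
Visit A → queue [D, L, N]
Visit D → queue [L, N]
Visit L; enqueue M → queue [N, M]
Visit N → queue [M]
Visit M → queue []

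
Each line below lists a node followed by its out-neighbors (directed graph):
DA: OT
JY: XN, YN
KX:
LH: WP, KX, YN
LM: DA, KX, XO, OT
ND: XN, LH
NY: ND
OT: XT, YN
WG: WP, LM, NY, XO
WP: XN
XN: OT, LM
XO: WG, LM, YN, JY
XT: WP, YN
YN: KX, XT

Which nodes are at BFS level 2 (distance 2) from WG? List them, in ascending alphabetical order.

DA, JY, KX, ND, OT, XN, YN

Level 0: WG
Level 1: LM, NY, WP, XO
Level 2: DA, JY, KX, ND, OT, XN, YN
Level 3: LH, XT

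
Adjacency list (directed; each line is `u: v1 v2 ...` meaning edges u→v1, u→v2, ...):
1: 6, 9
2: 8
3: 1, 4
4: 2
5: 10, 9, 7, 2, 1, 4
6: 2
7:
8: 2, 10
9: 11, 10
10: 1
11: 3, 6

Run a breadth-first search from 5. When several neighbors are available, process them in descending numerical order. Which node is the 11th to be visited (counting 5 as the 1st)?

Visit 5; enqueue 10, 9, 7, 4, 2, 1 → queue [10, 9, 7, 4, 2, 1]
Visit 10 → queue [9, 7, 4, 2, 1]
Visit 9; enqueue 11 → queue [7, 4, 2, 1, 11]
Visit 7 → queue [4, 2, 1, 11]
Visit 4 → queue [2, 1, 11]
Visit 2; enqueue 8 → queue [1, 11, 8]
Visit 1; enqueue 6 → queue [11, 8, 6]
Visit 11; enqueue 3 → queue [8, 6, 3]
Visit 8 → queue [6, 3]
Visit 6 → queue [3]
Visit 3 → queue []

Visit order: 5, 10, 9, 7, 4, 2, 1, 11, 8, 6, 3

3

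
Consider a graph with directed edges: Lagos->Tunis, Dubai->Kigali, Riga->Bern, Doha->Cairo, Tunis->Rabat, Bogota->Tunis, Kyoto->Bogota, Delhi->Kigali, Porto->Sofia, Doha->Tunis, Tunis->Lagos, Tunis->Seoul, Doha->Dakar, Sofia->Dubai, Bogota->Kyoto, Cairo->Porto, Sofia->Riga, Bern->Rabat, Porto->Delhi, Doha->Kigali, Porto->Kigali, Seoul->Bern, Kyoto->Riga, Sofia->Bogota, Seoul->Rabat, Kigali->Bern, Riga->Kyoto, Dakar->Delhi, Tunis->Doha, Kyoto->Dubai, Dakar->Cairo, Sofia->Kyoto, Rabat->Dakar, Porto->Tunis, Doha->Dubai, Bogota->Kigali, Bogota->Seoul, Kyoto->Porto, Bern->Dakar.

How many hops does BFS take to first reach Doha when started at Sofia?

Level 0: Sofia
Level 1: Bogota, Dubai, Kyoto, Riga
Level 2: Bern, Kigali, Porto, Seoul, Tunis
Level 3: Dakar, Delhi, Doha, Lagos, Rabat
Level 4: Cairo
Doha first appears at level 3.

3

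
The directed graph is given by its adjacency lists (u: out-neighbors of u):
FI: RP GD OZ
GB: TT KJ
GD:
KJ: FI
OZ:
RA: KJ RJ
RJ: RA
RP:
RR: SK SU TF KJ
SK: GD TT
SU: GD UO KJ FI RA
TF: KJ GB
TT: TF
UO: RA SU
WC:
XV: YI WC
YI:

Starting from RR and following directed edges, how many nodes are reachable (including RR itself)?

14

BFS from RR visits: RR, KJ, SK, SU, TF, FI, GD, TT, RA, UO, GB, OZ, RP, RJ
Reachable nodes: 14 of 17 total.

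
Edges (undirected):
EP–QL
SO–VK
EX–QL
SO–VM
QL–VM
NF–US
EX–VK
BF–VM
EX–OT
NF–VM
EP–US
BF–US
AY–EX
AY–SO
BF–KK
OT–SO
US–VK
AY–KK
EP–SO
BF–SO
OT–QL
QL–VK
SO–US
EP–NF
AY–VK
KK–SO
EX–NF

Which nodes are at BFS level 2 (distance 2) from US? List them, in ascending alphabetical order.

AY, EX, KK, OT, QL, VM

Level 0: US
Level 1: BF, EP, NF, SO, VK
Level 2: AY, EX, KK, OT, QL, VM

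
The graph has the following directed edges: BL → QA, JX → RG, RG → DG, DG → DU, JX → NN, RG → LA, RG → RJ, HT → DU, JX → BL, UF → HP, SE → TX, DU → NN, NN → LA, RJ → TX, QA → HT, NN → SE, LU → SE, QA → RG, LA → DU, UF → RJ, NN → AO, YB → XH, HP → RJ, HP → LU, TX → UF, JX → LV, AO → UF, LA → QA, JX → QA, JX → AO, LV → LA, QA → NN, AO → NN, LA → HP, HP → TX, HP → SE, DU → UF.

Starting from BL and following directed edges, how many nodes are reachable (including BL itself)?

BFS from BL visits: BL, QA, RG, NN, HT, RJ, LA, DG, SE, AO, DU, TX, HP, UF, LU
Reachable nodes: 15 of 19 total.

15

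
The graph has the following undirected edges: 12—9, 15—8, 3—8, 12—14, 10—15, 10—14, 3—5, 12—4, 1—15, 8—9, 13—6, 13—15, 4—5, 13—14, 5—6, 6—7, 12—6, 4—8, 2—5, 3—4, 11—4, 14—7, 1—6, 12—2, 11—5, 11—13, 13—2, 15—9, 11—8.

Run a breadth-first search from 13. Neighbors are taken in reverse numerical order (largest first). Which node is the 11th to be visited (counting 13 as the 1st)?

Visit 13; enqueue 15, 14, 11, 6, 2 → queue [15, 14, 11, 6, 2]
Visit 15; enqueue 10, 9, 8, 1 → queue [14, 11, 6, 2, 10, 9, 8, 1]
Visit 14; enqueue 12, 7 → queue [11, 6, 2, 10, 9, 8, 1, 12, 7]
Visit 11; enqueue 5, 4 → queue [6, 2, 10, 9, 8, 1, 12, 7, 5, 4]
Visit 6 → queue [2, 10, 9, 8, 1, 12, 7, 5, 4]
Visit 2 → queue [10, 9, 8, 1, 12, 7, 5, 4]
Visit 10 → queue [9, 8, 1, 12, 7, 5, 4]
Visit 9 → queue [8, 1, 12, 7, 5, 4]
Visit 8; enqueue 3 → queue [1, 12, 7, 5, 4, 3]
Visit 1 → queue [12, 7, 5, 4, 3]
Visit 12 → queue [7, 5, 4, 3]
Visit 7 → queue [5, 4, 3]
Visit 5 → queue [4, 3]
Visit 4 → queue [3]
Visit 3 → queue []

Visit order: 13, 15, 14, 11, 6, 2, 10, 9, 8, 1, 12, 7, 5, 4, 3

12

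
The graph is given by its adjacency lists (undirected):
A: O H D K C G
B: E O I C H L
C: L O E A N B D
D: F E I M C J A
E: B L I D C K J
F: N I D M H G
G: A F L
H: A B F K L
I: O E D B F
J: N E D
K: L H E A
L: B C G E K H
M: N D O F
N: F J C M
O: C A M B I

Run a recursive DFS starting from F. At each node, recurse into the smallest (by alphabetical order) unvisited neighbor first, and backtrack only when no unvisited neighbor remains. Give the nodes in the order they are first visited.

Visit F
F → D
D → A
A → C
C → B
B → E
E → I
I → O
O → M
M → N
N → J
E → K
K → H
H → L
L → G

F, D, A, C, B, E, I, O, M, N, J, K, H, L, G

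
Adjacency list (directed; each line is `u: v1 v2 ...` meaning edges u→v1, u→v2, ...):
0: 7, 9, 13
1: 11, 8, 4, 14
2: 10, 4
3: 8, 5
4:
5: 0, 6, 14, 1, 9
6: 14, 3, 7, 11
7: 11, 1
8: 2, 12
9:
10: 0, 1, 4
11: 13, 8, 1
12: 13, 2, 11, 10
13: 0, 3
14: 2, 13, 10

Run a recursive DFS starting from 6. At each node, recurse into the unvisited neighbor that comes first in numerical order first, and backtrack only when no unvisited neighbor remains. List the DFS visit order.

Visit 6
6 → 3
3 → 5
5 → 0
0 → 7
7 → 1
1 → 4
1 → 8
8 → 2
2 → 10
8 → 12
12 → 11
11 → 13
1 → 14
0 → 9

6 → 3 → 5 → 0 → 7 → 1 → 4 → 8 → 2 → 10 → 12 → 11 → 13 → 14 → 9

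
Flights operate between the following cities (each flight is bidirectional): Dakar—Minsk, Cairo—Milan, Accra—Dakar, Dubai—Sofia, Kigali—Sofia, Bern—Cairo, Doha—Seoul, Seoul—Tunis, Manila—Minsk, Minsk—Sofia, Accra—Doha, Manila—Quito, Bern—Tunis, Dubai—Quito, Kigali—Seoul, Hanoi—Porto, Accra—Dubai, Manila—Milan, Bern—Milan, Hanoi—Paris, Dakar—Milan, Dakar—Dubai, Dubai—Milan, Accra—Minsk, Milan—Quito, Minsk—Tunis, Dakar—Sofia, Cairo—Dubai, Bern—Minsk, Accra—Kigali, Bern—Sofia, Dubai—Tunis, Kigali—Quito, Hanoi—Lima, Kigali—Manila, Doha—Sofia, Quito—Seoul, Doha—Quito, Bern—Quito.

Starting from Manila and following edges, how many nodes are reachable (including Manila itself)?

BFS from Manila visits: Manila, Kigali, Milan, Minsk, Quito, Accra, Seoul, Sofia, Bern, Cairo, Dakar, Dubai, Tunis, Doha
Reachable nodes: 14 of 18 total.

14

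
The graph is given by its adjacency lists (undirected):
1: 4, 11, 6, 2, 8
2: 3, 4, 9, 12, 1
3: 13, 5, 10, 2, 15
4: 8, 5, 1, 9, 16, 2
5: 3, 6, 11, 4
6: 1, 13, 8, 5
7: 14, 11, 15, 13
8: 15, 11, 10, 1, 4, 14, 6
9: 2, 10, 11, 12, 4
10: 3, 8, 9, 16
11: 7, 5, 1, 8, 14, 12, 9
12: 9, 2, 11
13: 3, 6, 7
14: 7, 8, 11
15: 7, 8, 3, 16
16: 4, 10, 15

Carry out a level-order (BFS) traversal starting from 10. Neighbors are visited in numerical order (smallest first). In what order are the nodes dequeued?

Visit 10; enqueue 3, 8, 9, 16 → queue [3, 8, 9, 16]
Visit 3; enqueue 2, 5, 13, 15 → queue [8, 9, 16, 2, 5, 13, 15]
Visit 8; enqueue 1, 4, 6, 11, 14 → queue [9, 16, 2, 5, 13, 15, 1, 4, 6, 11, 14]
Visit 9; enqueue 12 → queue [16, 2, 5, 13, 15, 1, 4, 6, 11, 14, 12]
Visit 16 → queue [2, 5, 13, 15, 1, 4, 6, 11, 14, 12]
Visit 2 → queue [5, 13, 15, 1, 4, 6, 11, 14, 12]
Visit 5 → queue [13, 15, 1, 4, 6, 11, 14, 12]
Visit 13; enqueue 7 → queue [15, 1, 4, 6, 11, 14, 12, 7]
Visit 15 → queue [1, 4, 6, 11, 14, 12, 7]
Visit 1 → queue [4, 6, 11, 14, 12, 7]
Visit 4 → queue [6, 11, 14, 12, 7]
Visit 6 → queue [11, 14, 12, 7]
Visit 11 → queue [14, 12, 7]
Visit 14 → queue [12, 7]
Visit 12 → queue [7]
Visit 7 → queue []

10 3 8 9 16 2 5 13 15 1 4 6 11 14 12 7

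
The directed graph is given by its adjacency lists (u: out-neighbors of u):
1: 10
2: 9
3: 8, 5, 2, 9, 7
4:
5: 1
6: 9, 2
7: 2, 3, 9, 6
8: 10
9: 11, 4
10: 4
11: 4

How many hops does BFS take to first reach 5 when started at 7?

2

Level 0: 7
Level 1: 2, 3, 6, 9
Level 2: 4, 5, 8, 11
Level 3: 1, 10
5 first appears at level 2.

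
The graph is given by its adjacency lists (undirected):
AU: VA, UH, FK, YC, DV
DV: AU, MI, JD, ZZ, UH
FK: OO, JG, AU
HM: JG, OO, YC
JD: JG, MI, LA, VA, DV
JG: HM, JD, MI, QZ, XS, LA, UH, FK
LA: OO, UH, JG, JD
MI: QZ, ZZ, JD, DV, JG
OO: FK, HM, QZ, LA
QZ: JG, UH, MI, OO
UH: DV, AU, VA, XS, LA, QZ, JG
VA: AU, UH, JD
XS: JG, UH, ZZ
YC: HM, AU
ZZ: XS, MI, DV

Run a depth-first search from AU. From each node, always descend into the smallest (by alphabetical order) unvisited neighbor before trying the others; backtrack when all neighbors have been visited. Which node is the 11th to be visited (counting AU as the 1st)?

QZ

Visit AU
AU → DV
DV → JD
JD → JG
JG → FK
FK → OO
OO → HM
HM → YC
OO → LA
LA → UH
UH → QZ
QZ → MI
MI → ZZ
ZZ → XS
UH → VA

Visit order: AU, DV, JD, JG, FK, OO, HM, YC, LA, UH, QZ, MI, ZZ, XS, VA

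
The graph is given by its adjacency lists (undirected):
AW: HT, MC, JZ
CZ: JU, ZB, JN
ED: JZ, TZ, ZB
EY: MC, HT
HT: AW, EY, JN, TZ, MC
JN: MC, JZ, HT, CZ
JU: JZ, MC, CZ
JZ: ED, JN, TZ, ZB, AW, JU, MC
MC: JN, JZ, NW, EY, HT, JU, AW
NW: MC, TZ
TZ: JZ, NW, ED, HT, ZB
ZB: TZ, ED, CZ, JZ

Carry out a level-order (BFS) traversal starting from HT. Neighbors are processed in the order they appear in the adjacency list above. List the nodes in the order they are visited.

HT → AW → EY → JN → TZ → MC → JZ → CZ → NW → ED → ZB → JU

Visit HT; enqueue AW, EY, JN, TZ, MC → queue [AW, EY, JN, TZ, MC]
Visit AW; enqueue JZ → queue [EY, JN, TZ, MC, JZ]
Visit EY → queue [JN, TZ, MC, JZ]
Visit JN; enqueue CZ → queue [TZ, MC, JZ, CZ]
Visit TZ; enqueue NW, ED, ZB → queue [MC, JZ, CZ, NW, ED, ZB]
Visit MC; enqueue JU → queue [JZ, CZ, NW, ED, ZB, JU]
Visit JZ → queue [CZ, NW, ED, ZB, JU]
Visit CZ → queue [NW, ED, ZB, JU]
Visit NW → queue [ED, ZB, JU]
Visit ED → queue [ZB, JU]
Visit ZB → queue [JU]
Visit JU → queue []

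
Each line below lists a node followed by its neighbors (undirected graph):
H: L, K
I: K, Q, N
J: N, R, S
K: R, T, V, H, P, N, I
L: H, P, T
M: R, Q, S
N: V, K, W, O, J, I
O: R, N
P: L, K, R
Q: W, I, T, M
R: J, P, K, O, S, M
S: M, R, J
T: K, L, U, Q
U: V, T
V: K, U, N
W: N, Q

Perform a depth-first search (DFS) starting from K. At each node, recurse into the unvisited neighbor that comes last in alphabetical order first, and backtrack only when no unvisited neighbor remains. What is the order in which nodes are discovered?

Visit K
K → V
V → U
U → T
T → Q
Q → W
W → N
N → O
O → R
R → S
S → M
S → J
R → P
P → L
L → H
N → I

K -> V -> U -> T -> Q -> W -> N -> O -> R -> S -> M -> J -> P -> L -> H -> I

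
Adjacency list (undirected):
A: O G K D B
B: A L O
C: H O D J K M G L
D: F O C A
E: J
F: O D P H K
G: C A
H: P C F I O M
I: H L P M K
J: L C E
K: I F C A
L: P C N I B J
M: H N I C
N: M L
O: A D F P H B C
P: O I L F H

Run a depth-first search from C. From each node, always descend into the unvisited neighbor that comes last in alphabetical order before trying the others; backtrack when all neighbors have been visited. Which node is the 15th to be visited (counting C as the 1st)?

Visit C
C → O
O → P
P → L
L → N
N → M
M → I
I → K
K → F
F → H
F → D
D → A
A → G
A → B
L → J
J → E

Visit order: C, O, P, L, N, M, I, K, F, H, D, A, G, B, J, E

J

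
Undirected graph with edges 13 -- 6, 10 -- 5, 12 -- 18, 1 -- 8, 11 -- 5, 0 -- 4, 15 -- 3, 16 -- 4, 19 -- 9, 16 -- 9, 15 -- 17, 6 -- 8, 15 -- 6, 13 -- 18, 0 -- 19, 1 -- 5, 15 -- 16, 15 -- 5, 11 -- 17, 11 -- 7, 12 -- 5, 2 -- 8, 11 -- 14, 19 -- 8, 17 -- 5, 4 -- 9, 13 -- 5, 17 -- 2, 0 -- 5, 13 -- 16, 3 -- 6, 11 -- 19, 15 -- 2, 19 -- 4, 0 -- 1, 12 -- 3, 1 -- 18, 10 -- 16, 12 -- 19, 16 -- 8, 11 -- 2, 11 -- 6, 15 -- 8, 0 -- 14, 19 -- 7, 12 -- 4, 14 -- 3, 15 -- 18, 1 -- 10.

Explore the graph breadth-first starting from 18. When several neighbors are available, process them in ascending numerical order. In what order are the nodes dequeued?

18 1 12 13 15 0 5 8 10 3 4 19 6 16 2 17 14 11 9 7

Visit 18; enqueue 1, 12, 13, 15 → queue [1, 12, 13, 15]
Visit 1; enqueue 0, 5, 8, 10 → queue [12, 13, 15, 0, 5, 8, 10]
Visit 12; enqueue 3, 4, 19 → queue [13, 15, 0, 5, 8, 10, 3, 4, 19]
Visit 13; enqueue 6, 16 → queue [15, 0, 5, 8, 10, 3, 4, 19, 6, 16]
Visit 15; enqueue 2, 17 → queue [0, 5, 8, 10, 3, 4, 19, 6, 16, 2, 17]
Visit 0; enqueue 14 → queue [5, 8, 10, 3, 4, 19, 6, 16, 2, 17, 14]
Visit 5; enqueue 11 → queue [8, 10, 3, 4, 19, 6, 16, 2, 17, 14, 11]
Visit 8 → queue [10, 3, 4, 19, 6, 16, 2, 17, 14, 11]
Visit 10 → queue [3, 4, 19, 6, 16, 2, 17, 14, 11]
Visit 3 → queue [4, 19, 6, 16, 2, 17, 14, 11]
Visit 4; enqueue 9 → queue [19, 6, 16, 2, 17, 14, 11, 9]
Visit 19; enqueue 7 → queue [6, 16, 2, 17, 14, 11, 9, 7]
Visit 6 → queue [16, 2, 17, 14, 11, 9, 7]
Visit 16 → queue [2, 17, 14, 11, 9, 7]
Visit 2 → queue [17, 14, 11, 9, 7]
Visit 17 → queue [14, 11, 9, 7]
Visit 14 → queue [11, 9, 7]
Visit 11 → queue [9, 7]
Visit 9 → queue [7]
Visit 7 → queue []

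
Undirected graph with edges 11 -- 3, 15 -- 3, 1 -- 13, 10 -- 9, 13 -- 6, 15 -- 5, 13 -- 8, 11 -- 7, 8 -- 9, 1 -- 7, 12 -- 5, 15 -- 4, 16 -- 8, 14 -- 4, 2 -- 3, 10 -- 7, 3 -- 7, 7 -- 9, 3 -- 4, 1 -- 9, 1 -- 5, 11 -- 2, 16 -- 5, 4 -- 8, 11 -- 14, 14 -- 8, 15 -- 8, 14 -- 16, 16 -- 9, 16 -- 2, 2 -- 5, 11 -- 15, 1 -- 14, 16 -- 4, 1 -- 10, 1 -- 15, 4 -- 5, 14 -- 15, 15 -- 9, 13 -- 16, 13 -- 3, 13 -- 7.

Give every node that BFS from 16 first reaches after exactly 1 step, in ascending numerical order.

Level 0: 16
Level 1: 2, 4, 5, 8, 9, 13, 14
Level 2: 1, 3, 6, 7, 10, 11, 12, 15

2, 4, 5, 8, 9, 13, 14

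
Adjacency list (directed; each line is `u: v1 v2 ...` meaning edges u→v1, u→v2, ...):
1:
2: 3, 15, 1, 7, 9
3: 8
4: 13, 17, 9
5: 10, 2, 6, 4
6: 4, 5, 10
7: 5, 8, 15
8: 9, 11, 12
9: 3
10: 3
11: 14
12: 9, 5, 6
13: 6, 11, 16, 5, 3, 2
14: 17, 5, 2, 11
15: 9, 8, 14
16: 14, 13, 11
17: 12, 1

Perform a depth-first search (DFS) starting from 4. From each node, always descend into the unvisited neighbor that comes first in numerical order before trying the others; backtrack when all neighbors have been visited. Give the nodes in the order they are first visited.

4, 9, 3, 8, 11, 14, 2, 1, 7, 5, 6, 10, 15, 17, 12, 13, 16

Visit 4
4 → 9
9 → 3
3 → 8
8 → 11
11 → 14
14 → 2
2 → 1
2 → 7
7 → 5
5 → 6
6 → 10
7 → 15
14 → 17
17 → 12
4 → 13
13 → 16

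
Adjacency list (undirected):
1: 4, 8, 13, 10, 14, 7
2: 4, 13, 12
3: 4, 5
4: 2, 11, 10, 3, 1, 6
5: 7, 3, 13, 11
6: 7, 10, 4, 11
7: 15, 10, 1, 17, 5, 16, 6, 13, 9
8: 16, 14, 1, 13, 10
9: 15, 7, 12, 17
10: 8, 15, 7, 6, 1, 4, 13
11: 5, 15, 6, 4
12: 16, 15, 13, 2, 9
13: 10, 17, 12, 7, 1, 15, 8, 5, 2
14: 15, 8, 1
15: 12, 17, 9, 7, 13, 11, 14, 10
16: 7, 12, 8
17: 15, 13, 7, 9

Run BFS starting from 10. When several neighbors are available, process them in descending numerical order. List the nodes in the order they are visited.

10 → 15 → 13 → 8 → 7 → 6 → 4 → 1 → 17 → 14 → 12 → 11 → 9 → 5 → 2 → 16 → 3

Visit 10; enqueue 15, 13, 8, 7, 6, 4, 1 → queue [15, 13, 8, 7, 6, 4, 1]
Visit 15; enqueue 17, 14, 12, 11, 9 → queue [13, 8, 7, 6, 4, 1, 17, 14, 12, 11, 9]
Visit 13; enqueue 5, 2 → queue [8, 7, 6, 4, 1, 17, 14, 12, 11, 9, 5, 2]
Visit 8; enqueue 16 → queue [7, 6, 4, 1, 17, 14, 12, 11, 9, 5, 2, 16]
Visit 7 → queue [6, 4, 1, 17, 14, 12, 11, 9, 5, 2, 16]
Visit 6 → queue [4, 1, 17, 14, 12, 11, 9, 5, 2, 16]
Visit 4; enqueue 3 → queue [1, 17, 14, 12, 11, 9, 5, 2, 16, 3]
Visit 1 → queue [17, 14, 12, 11, 9, 5, 2, 16, 3]
Visit 17 → queue [14, 12, 11, 9, 5, 2, 16, 3]
Visit 14 → queue [12, 11, 9, 5, 2, 16, 3]
Visit 12 → queue [11, 9, 5, 2, 16, 3]
Visit 11 → queue [9, 5, 2, 16, 3]
Visit 9 → queue [5, 2, 16, 3]
Visit 5 → queue [2, 16, 3]
Visit 2 → queue [16, 3]
Visit 16 → queue [3]
Visit 3 → queue []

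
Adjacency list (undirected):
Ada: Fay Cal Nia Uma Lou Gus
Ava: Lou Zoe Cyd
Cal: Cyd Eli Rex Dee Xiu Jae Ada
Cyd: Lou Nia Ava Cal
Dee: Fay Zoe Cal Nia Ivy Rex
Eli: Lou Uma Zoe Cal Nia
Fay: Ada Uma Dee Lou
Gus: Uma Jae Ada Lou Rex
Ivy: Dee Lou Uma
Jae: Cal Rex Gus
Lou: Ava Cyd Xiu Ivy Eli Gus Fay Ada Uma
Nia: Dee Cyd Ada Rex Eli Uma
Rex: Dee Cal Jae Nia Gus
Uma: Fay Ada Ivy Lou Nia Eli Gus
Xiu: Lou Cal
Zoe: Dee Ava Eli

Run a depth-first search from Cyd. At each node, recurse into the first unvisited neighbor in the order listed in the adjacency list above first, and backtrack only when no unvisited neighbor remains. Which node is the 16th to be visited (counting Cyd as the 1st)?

Visit Cyd
Cyd → Lou
Lou → Ava
Ava → Zoe
Zoe → Dee
Dee → Fay
Fay → Ada
Ada → Cal
Cal → Eli
Eli → Uma
Uma → Ivy
Uma → Nia
Nia → Rex
Rex → Jae
Jae → Gus
Cal → Xiu

Visit order: Cyd, Lou, Ava, Zoe, Dee, Fay, Ada, Cal, Eli, Uma, Ivy, Nia, Rex, Jae, Gus, Xiu

Xiu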